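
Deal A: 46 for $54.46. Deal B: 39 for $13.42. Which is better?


Deal A: $54.46/46 = $1.1839/unit
Deal B: $13.42/39 = $0.3441/unit
B is cheaper per unit
= Deal B

Deal B


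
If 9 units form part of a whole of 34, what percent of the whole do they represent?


Percentage = (part / whole) × 100
= (9 / 34) × 100
≈ 26.47%

26.47%


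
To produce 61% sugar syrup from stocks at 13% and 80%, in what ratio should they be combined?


Let x parts of 13% mix with y parts of 80%.
13x + 80y = 61(x + y)
13x + 80y = 61x + 61y
x(13 - 61) = y(61 - 80)
x/y = (80 - 61)/(61 - 13) = 19/48
Simplify: 19:48
= 19:48

19:48


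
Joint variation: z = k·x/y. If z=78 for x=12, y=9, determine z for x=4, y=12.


z = k·x/y
Solve for k using the known point: k = z·y/x = 78×9/12 = 702/12 = 58.5000
Now evaluate at x=4, y=12:
z = k × 4 / 12 = (702 × 4) / (12 × 12) = 2808/144
= 19.5000

19.5000


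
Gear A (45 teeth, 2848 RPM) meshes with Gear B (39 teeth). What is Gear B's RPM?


Gear ratio = 45:39 = 15:13
RPM_B = RPM_A × (teeth_A / teeth_B)
= 2848 × (45/39)
= 3286.2 RPM

3286.2 RPM


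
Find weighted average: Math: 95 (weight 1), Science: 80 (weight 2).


Numerator = 95×1 + 80×2
= 95 + 160
= 255
Total weight = 3
Weighted avg = 255/3
= 85.00

85.00


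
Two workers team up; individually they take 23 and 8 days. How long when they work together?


Rate of A = 1/23 per day
Rate of B = 1/8 per day
Combined rate = 1/23 + 1/8 = 31/184 ≈ 0.1685 per day
Days = 1 / combined rate = 184/31
≈ 5.94 days

5.94 days


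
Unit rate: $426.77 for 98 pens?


Unit rate = total / quantity
= 426.77 / 98
= $4.35 per unit

$4.35 per unit


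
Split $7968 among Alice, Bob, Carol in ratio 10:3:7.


Total parts = 10 + 3 + 7 = 20
Alice: 7968 × 10/20 = 3984.00
Bob: 7968 × 3/20 = 1195.20
Carol: 7968 × 7/20 = 2788.80
= Alice: $3984.00, Bob: $1195.20, Carol: $2788.80

Alice: $3984.00, Bob: $1195.20, Carol: $2788.80


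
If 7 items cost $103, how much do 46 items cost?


Direct proportion: y/x = constant
k = 103/7 ≈ 14.7143
y₂ = k × 46 = 103 × 46 / 7 = 4738/7
≈ 676.86

676.86


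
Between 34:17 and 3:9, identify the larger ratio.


34/17 = 2.0000
3/9 = 0.3333
2.0000 > 0.3333, so 34:17 is greater
= 34:17

34:17


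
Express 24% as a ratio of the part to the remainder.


24% means 24 parts out of 100; remainder = 76
Part : remainder = 24:76
GCD = 4
= 6:19

6:19


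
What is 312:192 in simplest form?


GCD(312, 192) = 24
312/24 : 192/24
= 13:8

13:8


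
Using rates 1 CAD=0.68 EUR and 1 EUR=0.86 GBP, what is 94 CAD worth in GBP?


Step 1: 94 CAD × 0.68 = 63.92 EUR
Step 2: 63.92 EUR × 0.86 = 54.97 GBP
Implied rate CAD→GBP = 0.68 × 0.86 = 0.5848
= 54.97 GBP

54.97 GBP


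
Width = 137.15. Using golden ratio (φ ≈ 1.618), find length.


φ = (1 + √5) / 2 ≈ 1.618
Length = width × φ = 137.15 × 1.618 = 221.9087
≈ 221.91

221.91


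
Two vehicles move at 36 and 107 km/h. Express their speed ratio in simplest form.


Ratio = 36:107
GCD = 1
Simplified = 36:107
Time ratio (same distance) = 107:36
Speed ratio = 36:107

36:107


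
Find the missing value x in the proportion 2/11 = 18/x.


Cross multiply: 2 × x = 11 × 18
2x = 198
x = 198 / 2
= 99.00

99.00


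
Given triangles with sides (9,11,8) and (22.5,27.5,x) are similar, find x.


Scale factor = 22.5/9 = 2.5
Missing side = 8 × 2.5
= 20.0

20.0


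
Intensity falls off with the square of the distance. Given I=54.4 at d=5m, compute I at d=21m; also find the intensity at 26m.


I₁d₁² = I₂d₂²
I at 21m = 54.4 × (5/21)² = 54.4 × 25/441 = 1360/441 ≈ 3.0839
I at 26m = 54.4 × (5/26)² = 54.4 × 25/676 = 1360/676 ≈ 2.0118
= 3.0839 and 2.0118

3.0839 and 2.0118


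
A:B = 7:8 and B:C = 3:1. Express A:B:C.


Match B: multiply A:B by 3 → 21:24
Multiply B:C by 8 → 24:8
Combined: 21:24:8
GCD = 1
= 21:24:8

21:24:8


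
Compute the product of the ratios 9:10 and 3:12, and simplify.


Compound ratio = (9×3) : (10×12)
= 27:120
GCD = 3
= 9:40

9:40


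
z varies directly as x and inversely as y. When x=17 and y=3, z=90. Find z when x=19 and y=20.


z = k·x/y
Solve for k using the known point: k = z·y/x = 90×3/17 = 270/17 ≈ 15.8824
Now evaluate at x=19, y=20:
z = k × 19 / 20 = (270 × 19) / (17 × 20) = 5130/340
≈ 15.0882

15.0882


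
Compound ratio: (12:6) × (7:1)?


Compound ratio = (12×7) : (6×1)
= 84:6
GCD = 6
= 14:1

14:1


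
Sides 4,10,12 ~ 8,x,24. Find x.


Scale factor = 8/4 = 2
Missing side = 10 × 2
= 20.0

20.0


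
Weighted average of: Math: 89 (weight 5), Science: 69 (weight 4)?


Numerator = 89×5 + 69×4
= 445 + 276
= 721
Total weight = 9
Weighted avg = 721/9
= 80.11

80.11


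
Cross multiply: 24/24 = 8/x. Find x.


Cross multiply: 24 × x = 24 × 8
24x = 192
x = 192 / 24
= 8.00

8.00


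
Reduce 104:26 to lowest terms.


GCD(104, 26) = 26
104/26 : 26/26
= 4:1

4:1


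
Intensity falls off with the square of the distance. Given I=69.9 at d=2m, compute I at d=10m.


I₁d₁² = I₂d₂²
I₂ = I₁ × (d₁/d₂)²
= 69.9 × (2/10)²
= 69.9 × 4/100
= 279.6/100
= 2.7960

2.7960


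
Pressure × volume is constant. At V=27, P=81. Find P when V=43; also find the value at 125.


Inverse proportion: x × y = constant
k = 27 × 81 = 2187
At x=43: k/43 = 50.86
At x=125: k/125 = 17.50
= 50.86 and 17.50

50.86 and 17.50


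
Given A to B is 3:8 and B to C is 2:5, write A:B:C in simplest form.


Match B: multiply A:B by 2 → 6:16
Multiply B:C by 8 → 16:40
Combined: 6:16:40
GCD = 2
= 3:8:20

3:8:20


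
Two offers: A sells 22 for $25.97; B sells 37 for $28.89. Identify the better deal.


Deal A: $25.97/22 = $1.1805/unit
Deal B: $28.89/37 = $0.7808/unit
B is cheaper per unit
= Deal B

Deal B


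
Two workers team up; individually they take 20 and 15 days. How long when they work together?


Rate of A = 1/20 per day
Rate of B = 1/15 per day
Combined rate = 1/20 + 1/15 = 35/300 ≈ 0.1167 per day
Days = 1 / combined rate = 300/35
≈ 8.57 days

8.57 days


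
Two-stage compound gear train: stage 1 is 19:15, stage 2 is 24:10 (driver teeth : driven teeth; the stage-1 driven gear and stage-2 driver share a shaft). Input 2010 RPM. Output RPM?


Stage 1: RPM_B = RPM_A × t_A/t_B = 2010 × 19/15 = 38190/15 = 2546.00
B and C share a shaft → RPM_C = RPM_B
Stage 2: RPM_D = RPM_C × t_C/t_D = RPM_A × (t_A×t_C)/(t_B×t_D)
Overall ratio = (19×24)/(15×10) = 456/150
RPM_D = 2010 × 456/150 = 916560/150
= 6110.40 RPM

6110.40 RPM


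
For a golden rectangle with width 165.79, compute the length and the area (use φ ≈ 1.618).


φ = (1 + √5) / 2 ≈ 1.618
Length = width × φ = 165.79 × 1.618 = 268.24822
≈ 268.25
Area = width × length = 165.79 × 268.24822 = 44472.8723938 ≈ 44472.87
= Length: 268.25, Area: 44472.87

Length: 268.25, Area: 44472.87


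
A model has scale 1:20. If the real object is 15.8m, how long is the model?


Model size = real / scale
= 15.8 / 20
= 0.7900 m

0.7900 m


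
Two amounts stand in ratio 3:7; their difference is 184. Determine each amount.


Let A = 3k, B = 7k.
7k - 3k = 184
4k = 184 → k = 184/4 = 46
A = 3×46 = 138, B = 7×46 = 322
= A = 138, B = 322

A = 138, B = 322


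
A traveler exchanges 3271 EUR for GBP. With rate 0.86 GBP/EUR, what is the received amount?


Amount × rate = 3271 × 0.86
= 2813.06 GBP

2813.06 GBP


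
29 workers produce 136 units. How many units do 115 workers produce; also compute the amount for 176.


Direct proportion: y/x = constant
k = 136/29 ≈ 4.6897
y at x=115: k × 115 = 136 × 115 / 29 = 15640/29 ≈ 539.31
y at x=176: k × 176 = 136 × 176 / 29 = 23936/29 ≈ 825.38
= 539.31 and 825.38

539.31 and 825.38


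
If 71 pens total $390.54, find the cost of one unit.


Unit rate = total / quantity
= 390.54 / 71
= $5.50 per unit

$5.50 per unit


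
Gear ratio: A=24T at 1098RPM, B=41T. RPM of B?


Gear ratio = 24:41 = 24:41
RPM_B = RPM_A × (teeth_A / teeth_B)
= 1098 × (24/41)
= 642.7 RPM

642.7 RPM


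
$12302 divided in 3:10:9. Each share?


Total parts = 3 + 10 + 9 = 22
Part 1: 12302 × 3/22 = 1677.55
Part 2: 12302 × 10/22 = 5591.82
Part 3: 12302 × 9/22 = 5032.64
= Part 1: $1677.55, Part 2: $5591.82, Part 3: $5032.64

Part 1: $1677.55, Part 2: $5591.82, Part 3: $5032.64


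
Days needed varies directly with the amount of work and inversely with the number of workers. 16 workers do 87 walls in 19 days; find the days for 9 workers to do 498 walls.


Days ∝ work / workers, so d₂ = d₁ × (m₁/m₂) × (w₂/w₁)
Workers factor (inverse): 16/9 ≈ 1.7778
Work factor (direct): 498/87 ≈ 5.7241
d₂ = 19 × 16/9 × 498/87 = (19 × 16 × 498) / (9 × 87) = 151392/783
≈ 193.35 days

193.35 days


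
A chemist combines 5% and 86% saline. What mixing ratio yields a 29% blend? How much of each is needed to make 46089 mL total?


Let x parts of 5% mix with y parts of 86%.
5x + 86y = 29(x + y)
5x + 86y = 29x + 29y
x(5 - 29) = y(29 - 86)
x/y = (86 - 29)/(29 - 5) = 57/24
Simplify: 19:8
Total parts = 27; one part = 46089/27 = 1707.00 mL
5% solution: 19×1707.00 = 32433.00 mL
86% solution: 8×1707.00 = 13656.00 mL
= ratio 19:8; 32433.00 mL and 13656.00 mL

ratio 19:8; 32433.00 mL and 13656.00 mL


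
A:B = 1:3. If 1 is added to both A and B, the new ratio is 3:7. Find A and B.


Let A = 1k, B = 3k.
(1k + 1) / (3k + 1) = 3/7
Cross-multiply: 7(1k + 1) = 3(3k + 1)
7k + 7 = 9k + 3
7k - 9k = 3 - 7
-2k = -4
k = -4/-2 = 2
A = 1×2 = 2, B = 3×2 = 6
= A = 2, B = 6

A = 2, B = 6


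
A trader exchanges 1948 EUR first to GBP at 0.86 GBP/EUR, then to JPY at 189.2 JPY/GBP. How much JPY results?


Step 1: 1948 EUR × 0.86 = 1675.28 GBP
Step 2: 1675.28 GBP × 189.2 = 316962.98 JPY
Implied rate EUR→JPY = 0.86 × 189.2 = 162.7120
= 316962.98 JPY

316962.98 JPY


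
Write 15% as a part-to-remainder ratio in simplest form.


15% means 15 parts out of 100; remainder = 85
Part : remainder = 15:85
GCD = 5
= 3:17

3:17


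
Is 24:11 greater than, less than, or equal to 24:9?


24/11 = 2.1818
24/9 = 2.6667
2.1818 < 2.6667, so 24:11 is less
= less than

less than


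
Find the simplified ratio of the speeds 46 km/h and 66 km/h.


Ratio = 46:66
GCD = 2
Simplified = 23:33
Time ratio (same distance) = 33:23
Speed ratio = 23:33

23:33


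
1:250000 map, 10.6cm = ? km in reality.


Real distance = map distance × scale
= 10.6cm × 250000
= 2650000 cm = 26500.0 m
= 26.500 km

26.500 km


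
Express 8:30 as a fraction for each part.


Total parts = 8 + 30 = 38
First part: 8/38 = 4/19
Second part: 30/38 = 15/19
= 4/19 and 15/19

4/19 and 15/19


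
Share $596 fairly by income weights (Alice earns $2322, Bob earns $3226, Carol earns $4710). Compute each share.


Total income = 2322 + 3226 + 4710 = $10258
Alice: $596 × 2322/10258 = $134.91
Bob: $596 × 3226/10258 = $187.43
Carol: $596 × 4710/10258 = $273.66
= Alice: $134.91, Bob: $187.43, Carol: $273.66

Alice: $134.91, Bob: $187.43, Carol: $273.66


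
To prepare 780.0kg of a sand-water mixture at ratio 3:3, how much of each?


Total parts = 3 + 3 = 6
sand: 780.0 × 3/6 = 390.0kg
water: 780.0 × 3/6 = 390.0kg
= 390.0kg and 390.0kg

390.0kg and 390.0kg


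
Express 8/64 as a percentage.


Percentage = (part / whole) × 100
= (8 / 64) × 100
= 12.50%

12.50%


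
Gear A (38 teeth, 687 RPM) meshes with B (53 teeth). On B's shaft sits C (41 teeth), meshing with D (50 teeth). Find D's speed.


Stage 1: RPM_B = RPM_A × t_A/t_B = 687 × 38/53 = 26106/53 ≈ 492.57
B and C share a shaft → RPM_C = RPM_B
Stage 2: RPM_D = RPM_C × t_C/t_D = RPM_A × (t_A×t_C)/(t_B×t_D)
Overall ratio = (38×41)/(53×50) = 1558/2650
RPM_D = 687 × 1558/2650 = 1070346/2650
≈ 403.90 RPM

403.90 RPM


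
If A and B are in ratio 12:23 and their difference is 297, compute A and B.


Let A = 12k, B = 23k.
23k - 12k = 297
11k = 297 → k = 297/11 = 27
A = 12×27 = 324, B = 23×27 = 621
= A = 324, B = 621

A = 324, B = 621


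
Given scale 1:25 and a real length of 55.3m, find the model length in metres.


Model size = real / scale
= 55.3 / 25
= 2.2120 m

2.2120 m


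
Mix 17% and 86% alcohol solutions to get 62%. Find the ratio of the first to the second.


Let x parts of 17% mix with y parts of 86%.
17x + 86y = 62(x + y)
17x + 86y = 62x + 62y
x(17 - 62) = y(62 - 86)
x/y = (86 - 62)/(62 - 17) = 24/45
Simplify: 8:15
= 8:15

8:15


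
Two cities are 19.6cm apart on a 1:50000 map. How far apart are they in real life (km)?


Real distance = map distance × scale
= 19.6cm × 50000
= 980000 cm = 9800.0 m
= 9.800 km

9.800 km


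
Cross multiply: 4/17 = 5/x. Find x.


Cross multiply: 4 × x = 17 × 5
4x = 85
x = 85 / 4
= 21.25

21.25


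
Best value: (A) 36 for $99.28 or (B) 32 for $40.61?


Deal A: $99.28/36 = $2.7578/unit
Deal B: $40.61/32 = $1.2691/unit
B is cheaper per unit
= Deal B

Deal B


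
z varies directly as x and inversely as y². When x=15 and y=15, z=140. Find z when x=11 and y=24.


z = k·x/y²
Solve for k using the known point: k = z·y²/x = 140×225/15 = 31500/15 = 2100.0000
Now evaluate at x=11, y=24:
z = k × 11 / 576 = (31500 × 11) / (15 × 576) = 346500/8640
≈ 40.1042

40.1042


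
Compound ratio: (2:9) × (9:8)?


Compound ratio = (2×9) : (9×8)
= 18:72
GCD = 18
= 1:4

1:4


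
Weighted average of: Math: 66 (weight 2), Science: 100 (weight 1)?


Numerator = 66×2 + 100×1
= 132 + 100
= 232
Total weight = 3
Weighted avg = 232/3
= 77.33

77.33


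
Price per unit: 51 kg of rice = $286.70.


Unit rate = total / quantity
= 286.70 / 51
= $5.62 per unit

$5.62 per unit


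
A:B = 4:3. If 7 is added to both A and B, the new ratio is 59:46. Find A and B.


Let A = 4k, B = 3k.
(4k + 7) / (3k + 7) = 59/46
Cross-multiply: 46(4k + 7) = 59(3k + 7)
184k + 322 = 177k + 413
184k - 177k = 413 - 322
7k = 91
k = 91/7 = 13
A = 4×13 = 52, B = 3×13 = 39
= A = 52, B = 39

A = 52, B = 39


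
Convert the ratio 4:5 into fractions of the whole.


Total parts = 4 + 5 = 9
First part: 4/9 = 4/9
Second part: 5/9 = 5/9
= 4/9 and 5/9

4/9 and 5/9


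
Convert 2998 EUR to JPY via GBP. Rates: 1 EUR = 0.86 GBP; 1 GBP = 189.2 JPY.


Step 1: 2998 EUR × 0.86 = 2578.28 GBP
Step 2: 2578.28 GBP × 189.2 = 487810.58 JPY
Implied rate EUR→JPY = 0.86 × 189.2 = 162.7120
= 487810.58 JPY

487810.58 JPY


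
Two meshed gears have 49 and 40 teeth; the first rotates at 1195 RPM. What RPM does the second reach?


Gear ratio = 49:40 = 49:40
RPM_B = RPM_A × (teeth_A / teeth_B)
= 1195 × (49/40)
= 1463.9 RPM

1463.9 RPM


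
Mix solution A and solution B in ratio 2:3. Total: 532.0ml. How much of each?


Total parts = 2 + 3 = 5
solution A: 532.0 × 2/5 = 212.8ml
solution B: 532.0 × 3/5 = 319.2ml
= 212.8ml and 319.2ml

212.8ml and 319.2ml


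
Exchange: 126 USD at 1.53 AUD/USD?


Amount × rate = 126 × 1.53
= 192.78 AUD

192.78 AUD


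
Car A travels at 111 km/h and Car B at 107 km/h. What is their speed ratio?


Ratio = 111:107
GCD = 1
Simplified = 111:107
Time ratio (same distance) = 107:111
Speed ratio = 111:107

111:107


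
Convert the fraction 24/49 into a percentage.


Percentage = (part / whole) × 100
= (24 / 49) × 100
≈ 48.98%

48.98%


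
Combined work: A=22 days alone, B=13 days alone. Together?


Rate of A = 1/22 per day
Rate of B = 1/13 per day
Combined rate = 1/22 + 1/13 = 35/286 ≈ 0.1224 per day
Days = 1 / combined rate = 286/35
≈ 8.17 days

8.17 days


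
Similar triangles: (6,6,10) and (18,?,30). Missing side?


Scale factor = 18/6 = 3
Missing side = 6 × 3
= 18.0

18.0


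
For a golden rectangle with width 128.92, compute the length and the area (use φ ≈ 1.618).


φ = (1 + √5) / 2 ≈ 1.618
Length = width × φ = 128.92 × 1.618 = 208.59256
≈ 208.59
Area = width × length = 128.92 × 208.59256 = 26891.7528352 ≈ 26891.75
= Length: 208.59, Area: 26891.75

Length: 208.59, Area: 26891.75


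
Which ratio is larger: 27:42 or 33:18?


27/42 = 0.6429
33/18 = 1.8333
0.6429 < 1.8333, so 27:42 is less
= 33:18

33:18


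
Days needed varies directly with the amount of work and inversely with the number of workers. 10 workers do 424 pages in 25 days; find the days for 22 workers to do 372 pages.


Days ∝ work / workers, so d₂ = d₁ × (m₁/m₂) × (w₂/w₁)
Workers factor (inverse): 10/22 ≈ 0.4545
Work factor (direct): 372/424 ≈ 0.8774
d₂ = 25 × 10/22 × 372/424 = (25 × 10 × 372) / (22 × 424) = 93000/9328
≈ 9.97 days

9.97 days


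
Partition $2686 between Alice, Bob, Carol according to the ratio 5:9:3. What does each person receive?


Total parts = 5 + 9 + 3 = 17
Alice: 2686 × 5/17 = 790.00
Bob: 2686 × 9/17 = 1422.00
Carol: 2686 × 3/17 = 474.00
= Alice: $790.00, Bob: $1422.00, Carol: $474.00

Alice: $790.00, Bob: $1422.00, Carol: $474.00


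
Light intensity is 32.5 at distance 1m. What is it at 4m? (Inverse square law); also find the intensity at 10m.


I₁d₁² = I₂d₂²
I at 4m = 32.5 × (1/4)² = 32.5 × 1/16 = 32.5/16 ≈ 2.0313
I at 10m = 32.5 × (1/10)² = 32.5 × 1/100 = 32.5/100 = 0.3250
= 2.0313 and 0.3250

2.0313 and 0.3250


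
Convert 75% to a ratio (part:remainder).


75% means 75 parts out of 100; remainder = 25
Part : remainder = 75:25
GCD = 25
= 3:1

3:1


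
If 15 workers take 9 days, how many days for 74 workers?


Inverse proportion: x × y = constant
k = 15 × 9 = 135
y₂ = k / 74 = 135 / 74
= 1.82

1.82


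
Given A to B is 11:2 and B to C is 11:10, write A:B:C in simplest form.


Match B: multiply A:B by 11 → 121:22
Multiply B:C by 2 → 22:20
Combined: 121:22:20
GCD = 1
= 121:22:20

121:22:20


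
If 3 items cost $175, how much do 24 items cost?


Direct proportion: y/x = constant
k = 175/3 ≈ 58.3333
y₂ = k × 24 = 175 × 24 / 3 = 4200/3
= 1400.00

1400.00


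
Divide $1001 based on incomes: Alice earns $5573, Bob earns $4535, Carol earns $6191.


Total income = 5573 + 4535 + 6191 = $16299
Alice: $1001 × 5573/16299 = $342.26
Bob: $1001 × 4535/16299 = $278.52
Carol: $1001 × 6191/16299 = $380.22
= Alice: $342.26, Bob: $278.52, Carol: $380.22

Alice: $342.26, Bob: $278.52, Carol: $380.22


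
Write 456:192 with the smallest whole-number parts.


GCD(456, 192) = 24
456/24 : 192/24
= 19:8

19:8


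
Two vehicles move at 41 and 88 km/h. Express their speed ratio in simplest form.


Ratio = 41:88
GCD = 1
Simplified = 41:88
Time ratio (same distance) = 88:41
Speed ratio = 41:88

41:88


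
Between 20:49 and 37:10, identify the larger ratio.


20/49 = 0.4082
37/10 = 3.7000
0.4082 < 3.7000, so 20:49 is less
= 37:10

37:10


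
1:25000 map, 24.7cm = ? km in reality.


Real distance = map distance × scale
= 24.7cm × 25000
= 617500 cm = 6175.0 m
= 6.175 km

6.175 km


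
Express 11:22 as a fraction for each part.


Total parts = 11 + 22 = 33
First part: 11/33 = 1/3
Second part: 22/33 = 2/3
= 1/3 and 2/3

1/3 and 2/3


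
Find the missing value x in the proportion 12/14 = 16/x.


Cross multiply: 12 × x = 14 × 16
12x = 224
x = 224 / 12
= 18.67

18.67


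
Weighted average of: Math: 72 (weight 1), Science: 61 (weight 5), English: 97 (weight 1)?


Numerator = 72×1 + 61×5 + 97×1
= 72 + 305 + 97
= 474
Total weight = 7
Weighted avg = 474/7
= 67.71

67.71


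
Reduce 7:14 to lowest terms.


GCD(7, 14) = 7
7/7 : 14/7
= 1:2

1:2


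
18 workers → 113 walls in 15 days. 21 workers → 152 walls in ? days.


Days ∝ work / workers, so d₂ = d₁ × (m₁/m₂) × (w₂/w₁)
Workers factor (inverse): 18/21 ≈ 0.8571
Work factor (direct): 152/113 ≈ 1.3451
d₂ = 15 × 18/21 × 152/113 = (15 × 18 × 152) / (21 × 113) = 41040/2373
≈ 17.29 days

17.29 days


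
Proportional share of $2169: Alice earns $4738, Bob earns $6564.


Total income = 4738 + 6564 = $11302
Alice: $2169 × 4738/11302 = $909.28
Bob: $2169 × 6564/11302 = $1259.72
= Alice: $909.28, Bob: $1259.72

Alice: $909.28, Bob: $1259.72


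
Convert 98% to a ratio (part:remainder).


98% means 98 parts out of 100; remainder = 2
Part : remainder = 98:2
GCD = 2
= 49:1

49:1


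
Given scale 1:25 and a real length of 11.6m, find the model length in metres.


Model size = real / scale
= 11.6 / 25
= 0.4640 m

0.4640 m


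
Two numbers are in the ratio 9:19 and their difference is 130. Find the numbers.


Let A = 9k, B = 19k.
19k - 9k = 130
10k = 130 → k = 130/10 = 13
A = 9×13 = 117, B = 19×13 = 247
= A = 117, B = 247

A = 117, B = 247


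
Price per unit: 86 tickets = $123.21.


Unit rate = total / quantity
= 123.21 / 86
= $1.43 per unit

$1.43 per unit


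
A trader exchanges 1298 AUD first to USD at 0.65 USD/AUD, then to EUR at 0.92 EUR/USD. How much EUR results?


Step 1: 1298 AUD × 0.65 = 843.70 USD
Step 2: 843.70 USD × 0.92 = 776.20 EUR
Implied rate AUD→EUR = 0.65 × 0.92 = 0.5980
= 776.20 EUR

776.20 EUR


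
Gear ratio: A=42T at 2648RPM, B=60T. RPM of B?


Gear ratio = 42:60 = 7:10
RPM_B = RPM_A × (teeth_A / teeth_B)
= 2648 × (42/60)
= 1853.6 RPM

1853.6 RPM


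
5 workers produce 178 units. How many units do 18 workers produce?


Direct proportion: y/x = constant
k = 178/5 = 35.6000
y₂ = k × 18 = 178 × 18 / 5 = 3204/5
= 640.80

640.80


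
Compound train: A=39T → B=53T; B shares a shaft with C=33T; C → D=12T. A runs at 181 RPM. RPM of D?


Stage 1: RPM_B = RPM_A × t_A/t_B = 181 × 39/53 = 7059/53 ≈ 133.19
B and C share a shaft → RPM_C = RPM_B
Stage 2: RPM_D = RPM_C × t_C/t_D = RPM_A × (t_A×t_C)/(t_B×t_D)
Overall ratio = (39×33)/(53×12) = 1287/636
RPM_D = 181 × 1287/636 = 232947/636
≈ 366.27 RPM

366.27 RPM


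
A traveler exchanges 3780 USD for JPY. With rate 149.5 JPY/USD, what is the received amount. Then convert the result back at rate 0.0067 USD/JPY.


Amount × rate = 3780 × 149.5 = 565110.00 JPY
Round-trip: 565110.00 × 0.0067 = 3786.24 USD
= 565110.00 JPY, then 3786.24 USD

565110.00 JPY, then 3786.24 USD


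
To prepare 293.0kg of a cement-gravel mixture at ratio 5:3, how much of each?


Total parts = 5 + 3 = 8
cement: 293.0 × 5/8 = 183.1kg
gravel: 293.0 × 3/8 = 109.9kg
= 183.1kg and 109.9kg

183.1kg and 109.9kg


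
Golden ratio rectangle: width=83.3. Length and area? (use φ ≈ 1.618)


φ = (1 + √5) / 2 ≈ 1.618
Length = width × φ = 83.3 × 1.618 = 134.7794
≈ 134.78
Area = width × length = 83.3 × 134.7794 = 11227.12402 ≈ 11227.12
= Length: 134.78, Area: 11227.12

Length: 134.78, Area: 11227.12


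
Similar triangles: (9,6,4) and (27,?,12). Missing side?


Scale factor = 27/9 = 3
Missing side = 6 × 3
= 18.0

18.0


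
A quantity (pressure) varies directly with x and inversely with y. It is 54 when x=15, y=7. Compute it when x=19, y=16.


z = k·x/y
Solve for k using the known point: k = z·y/x = 54×7/15 = 378/15 = 25.2000
Now evaluate at x=19, y=16:
z = k × 19 / 16 = (378 × 19) / (15 × 16) = 7182/240
= 29.9250

29.9250


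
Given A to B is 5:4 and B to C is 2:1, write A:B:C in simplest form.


Match B: multiply A:B by 2 → 10:8
Multiply B:C by 4 → 8:4
Combined: 10:8:4
GCD = 2
= 5:4:2

5:4:2


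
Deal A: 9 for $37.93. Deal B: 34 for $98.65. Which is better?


Deal A: $37.93/9 = $4.2144/unit
Deal B: $98.65/34 = $2.9015/unit
B is cheaper per unit
= Deal B

Deal B


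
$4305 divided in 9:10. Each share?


Total parts = 9 + 10 = 19
Part 1: 4305 × 9/19 = 2039.21
Part 2: 4305 × 10/19 = 2265.79
= Part 1: $2039.21, Part 2: $2265.79

Part 1: $2039.21, Part 2: $2265.79


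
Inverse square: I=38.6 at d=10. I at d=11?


I₁d₁² = I₂d₂²
I₂ = I₁ × (d₁/d₂)²
= 38.6 × (10/11)²
= 38.6 × 100/121
= 3860/121
≈ 31.9008

31.9008


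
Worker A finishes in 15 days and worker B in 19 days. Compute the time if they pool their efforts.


Rate of A = 1/15 per day
Rate of B = 1/19 per day
Combined rate = 1/15 + 1/19 = 34/285 ≈ 0.1193 per day
Days = 1 / combined rate = 285/34
≈ 8.38 days

8.38 days


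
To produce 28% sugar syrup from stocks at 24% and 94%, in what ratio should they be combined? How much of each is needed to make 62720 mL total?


Let x parts of 24% mix with y parts of 94%.
24x + 94y = 28(x + y)
24x + 94y = 28x + 28y
x(24 - 28) = y(28 - 94)
x/y = (94 - 28)/(28 - 24) = 66/4
Simplify: 33:2
Total parts = 35; one part = 62720/35 = 1792.00 mL
24% solution: 33×1792.00 = 59136.00 mL
94% solution: 2×1792.00 = 3584.00 mL
= ratio 33:2; 59136.00 mL and 3584.00 mL

ratio 33:2; 59136.00 mL and 3584.00 mL


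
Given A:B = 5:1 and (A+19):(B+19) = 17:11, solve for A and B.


Let A = 5k, B = 1k.
(5k + 19) / (1k + 19) = 17/11
Cross-multiply: 11(5k + 19) = 17(1k + 19)
55k + 209 = 17k + 323
55k - 17k = 323 - 209
38k = 114
k = 114/38 = 3
A = 5×3 = 15, B = 1×3 = 3
= A = 15, B = 3

A = 15, B = 3


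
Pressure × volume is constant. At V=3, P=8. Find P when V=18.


Inverse proportion: x × y = constant
k = 3 × 8 = 24
y₂ = k / 18 = 24 / 18
= 1.33

1.33


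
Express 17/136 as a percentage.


Percentage = (part / whole) × 100
= (17 / 136) × 100
= 12.50%

12.50%


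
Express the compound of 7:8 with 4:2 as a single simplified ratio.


Compound ratio = (7×4) : (8×2)
= 28:16
GCD = 4
= 7:4

7:4


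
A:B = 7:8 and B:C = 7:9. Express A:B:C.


Match B: multiply A:B by 7 → 49:56
Multiply B:C by 8 → 56:72
Combined: 49:56:72
GCD = 1
= 49:56:72

49:56:72


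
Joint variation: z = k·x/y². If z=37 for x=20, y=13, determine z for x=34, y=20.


z = k·x/y²
Solve for k using the known point: k = z·y²/x = 37×169/20 = 6253/20 = 312.6500
Now evaluate at x=34, y=20:
z = k × 34 / 400 = (6253 × 34) / (20 × 400) = 212602/8000
≈ 26.5753

26.5753


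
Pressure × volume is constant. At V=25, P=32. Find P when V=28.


Inverse proportion: x × y = constant
k = 25 × 32 = 800
y₂ = k / 28 = 800 / 28
= 28.57

28.57


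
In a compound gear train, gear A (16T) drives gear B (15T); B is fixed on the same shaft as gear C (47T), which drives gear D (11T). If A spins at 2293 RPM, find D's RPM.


Stage 1: RPM_B = RPM_A × t_A/t_B = 2293 × 16/15 = 36688/15 ≈ 2445.87
B and C share a shaft → RPM_C = RPM_B
Stage 2: RPM_D = RPM_C × t_C/t_D = RPM_A × (t_A×t_C)/(t_B×t_D)
Overall ratio = (16×47)/(15×11) = 752/165
RPM_D = 2293 × 752/165 = 1724336/165
≈ 10450.52 RPM

10450.52 RPM


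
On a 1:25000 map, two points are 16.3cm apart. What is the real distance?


Real distance = map distance × scale
= 16.3cm × 25000
= 407500 cm = 4075.0 m
= 4.075 km

4.075 km


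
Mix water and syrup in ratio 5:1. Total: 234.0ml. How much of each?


Total parts = 5 + 1 = 6
water: 234.0 × 5/6 = 195.0ml
syrup: 234.0 × 1/6 = 39.0ml
= 195.0ml and 39.0ml

195.0ml and 39.0ml


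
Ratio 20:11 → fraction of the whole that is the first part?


Total parts = 20 + 11 = 31
First part: 20/31 = 20/31
= 20/31

20/31


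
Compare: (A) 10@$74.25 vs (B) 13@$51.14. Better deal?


Deal A: $74.25/10 = $7.4250/unit
Deal B: $51.14/13 = $3.9338/unit
B is cheaper per unit
= Deal B

Deal B


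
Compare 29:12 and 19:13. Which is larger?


29/12 = 2.4167
19/13 = 1.4615
2.4167 > 1.4615, so 29:12 is greater
= 29:12

29:12


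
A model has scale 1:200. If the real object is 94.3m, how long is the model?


Model size = real / scale
= 94.3 / 200
= 0.4715 m

0.4715 m


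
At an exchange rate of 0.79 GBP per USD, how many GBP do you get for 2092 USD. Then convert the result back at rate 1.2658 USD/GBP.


Amount × rate = 2092 × 0.79 = 1652.68 GBP
Round-trip: 1652.68 × 1.2658 = 2091.96 USD
= 1652.68 GBP, then 2091.96 USD

1652.68 GBP, then 2091.96 USD


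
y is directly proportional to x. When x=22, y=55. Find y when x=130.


Direct proportion: y/x = constant
k = 55/22 = 2.5000
y₂ = k × 130 = 55 × 130 / 22 = 7150/22
= 325.00

325.00


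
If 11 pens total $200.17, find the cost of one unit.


Unit rate = total / quantity
= 200.17 / 11
= $18.20 per unit

$18.20 per unit


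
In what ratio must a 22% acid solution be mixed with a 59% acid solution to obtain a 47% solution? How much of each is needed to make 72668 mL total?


Let x parts of 22% mix with y parts of 59%.
22x + 59y = 47(x + y)
22x + 59y = 47x + 47y
x(22 - 47) = y(47 - 59)
x/y = (59 - 47)/(47 - 22) = 12/25
Simplify: 12:25
Total parts = 37; one part = 72668/37 = 1964.00 mL
22% solution: 12×1964.00 = 23568.00 mL
59% solution: 25×1964.00 = 49100.00 mL
= ratio 12:25; 23568.00 mL and 49100.00 mL

ratio 12:25; 23568.00 mL and 49100.00 mL


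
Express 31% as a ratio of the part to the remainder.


31% means 31 parts out of 100; remainder = 69
Part : remainder = 31:69
GCD = 1
= 31:69

31:69


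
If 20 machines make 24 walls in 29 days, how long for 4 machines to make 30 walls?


Days ∝ work / workers, so d₂ = d₁ × (m₁/m₂) × (w₂/w₁)
Workers factor (inverse): 20/4 = 5.0000
Work factor (direct): 30/24 = 1.2500
d₂ = 29 × 20/4 × 30/24 = (29 × 20 × 30) / (4 × 24) = 17400/96
= 181.25 days

181.25 days


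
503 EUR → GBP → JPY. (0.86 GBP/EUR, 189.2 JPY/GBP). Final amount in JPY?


Step 1: 503 EUR × 0.86 = 432.58 GBP
Step 2: 432.58 GBP × 189.2 = 81844.14 JPY
Implied rate EUR→JPY = 0.86 × 189.2 = 162.7120
= 81844.14 JPY

81844.14 JPY


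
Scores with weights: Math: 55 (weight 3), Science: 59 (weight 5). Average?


Numerator = 55×3 + 59×5
= 165 + 295
= 460
Total weight = 8
Weighted avg = 460/8
= 57.50

57.50


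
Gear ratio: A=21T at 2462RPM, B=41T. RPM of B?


Gear ratio = 21:41 = 21:41
RPM_B = RPM_A × (teeth_A / teeth_B)
= 2462 × (21/41)
= 1261.0 RPM

1261.0 RPM


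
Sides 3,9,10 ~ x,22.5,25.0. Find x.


Scale factor = 22.5/9 = 2.5
Missing side = 3 × 2.5
= 7.5

7.5


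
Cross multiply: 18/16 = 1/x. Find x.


Cross multiply: 18 × x = 16 × 1
18x = 16
x = 16 / 18
= 0.89

0.89


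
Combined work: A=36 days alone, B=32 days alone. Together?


Rate of A = 1/36 per day
Rate of B = 1/32 per day
Combined rate = 1/36 + 1/32 = 68/1152 ≈ 0.0590 per day
Days = 1 / combined rate = 1152/68
≈ 16.94 days

16.94 days


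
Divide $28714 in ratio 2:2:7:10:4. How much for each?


Total parts = 2 + 2 + 7 + 10 + 4 = 25
Part 1: 28714 × 2/25 = 2297.12
Part 2: 28714 × 2/25 = 2297.12
Part 3: 28714 × 7/25 = 8039.92
Part 4: 28714 × 10/25 = 11485.60
Part 5: 28714 × 4/25 = 4594.24
= Part 1: $2297.12, Part 2: $2297.12, Part 3: $8039.92, Part 4: $11485.60, Part 5: $4594.24

Part 1: $2297.12, Part 2: $2297.12, Part 3: $8039.92, Part 4: $11485.60, Part 5: $4594.24


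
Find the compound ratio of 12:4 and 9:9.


Compound ratio = (12×9) : (4×9)
= 108:36
GCD = 36
= 3:1

3:1


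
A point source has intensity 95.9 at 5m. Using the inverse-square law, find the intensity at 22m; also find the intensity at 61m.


I₁d₁² = I₂d₂²
I at 22m = 95.9 × (5/22)² = 95.9 × 25/484 = 2397.5/484 ≈ 4.9535
I at 61m = 95.9 × (5/61)² = 95.9 × 25/3721 = 2397.5/3721 ≈ 0.6443
= 4.9535 and 0.6443

4.9535 and 0.6443


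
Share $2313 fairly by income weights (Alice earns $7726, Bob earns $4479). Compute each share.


Total income = 7726 + 4479 = $12205
Alice: $2313 × 7726/12205 = $1464.17
Bob: $2313 × 4479/12205 = $848.83
= Alice: $1464.17, Bob: $848.83

Alice: $1464.17, Bob: $848.83


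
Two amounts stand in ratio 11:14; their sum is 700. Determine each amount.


Let A = 11k, B = 14k.
11k + 14k = 700
25k = 700 → k = 700/25 = 28
A = 11×28 = 308, B = 14×28 = 392
= A = 308, B = 392

A = 308, B = 392


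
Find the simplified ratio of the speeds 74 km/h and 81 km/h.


Ratio = 74:81
GCD = 1
Simplified = 74:81
Time ratio (same distance) = 81:74
Speed ratio = 74:81

74:81


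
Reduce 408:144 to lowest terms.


GCD(408, 144) = 24
408/24 : 144/24
= 17:6

17:6


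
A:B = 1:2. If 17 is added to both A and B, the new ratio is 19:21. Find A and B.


Let A = 1k, B = 2k.
(1k + 17) / (2k + 17) = 19/21
Cross-multiply: 21(1k + 17) = 19(2k + 17)
21k + 357 = 38k + 323
21k - 38k = 323 - 357
-17k = -34
k = -34/-17 = 2
A = 1×2 = 2, B = 2×2 = 4
= A = 2, B = 4

A = 2, B = 4


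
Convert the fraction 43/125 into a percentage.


Percentage = (part / whole) × 100
= (43 / 125) × 100
= 34.40%

34.40%


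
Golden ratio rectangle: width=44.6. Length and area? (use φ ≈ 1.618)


φ = (1 + √5) / 2 ≈ 1.618
Length = width × φ = 44.6 × 1.618 = 72.1628
≈ 72.16
Area = width × length = 44.6 × 72.1628 = 3218.46088 ≈ 3218.46
= Length: 72.16, Area: 3218.46

Length: 72.16, Area: 3218.46


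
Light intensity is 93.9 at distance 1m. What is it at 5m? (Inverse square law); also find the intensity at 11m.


I₁d₁² = I₂d₂²
I at 5m = 93.9 × (1/5)² = 93.9 × 1/25 = 93.9/25 = 3.7560
I at 11m = 93.9 × (1/11)² = 93.9 × 1/121 = 93.9/121 ≈ 0.7760
= 3.7560 and 0.7760

3.7560 and 0.7760


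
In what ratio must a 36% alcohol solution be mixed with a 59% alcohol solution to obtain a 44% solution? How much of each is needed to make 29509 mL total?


Let x parts of 36% mix with y parts of 59%.
36x + 59y = 44(x + y)
36x + 59y = 44x + 44y
x(36 - 44) = y(44 - 59)
x/y = (59 - 44)/(44 - 36) = 15/8
Simplify: 15:8
Total parts = 23; one part = 29509/23 = 1283.00 mL
36% solution: 15×1283.00 = 19245.00 mL
59% solution: 8×1283.00 = 10264.00 mL
= ratio 15:8; 19245.00 mL and 10264.00 mL

ratio 15:8; 19245.00 mL and 10264.00 mL


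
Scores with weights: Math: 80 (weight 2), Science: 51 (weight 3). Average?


Numerator = 80×2 + 51×3
= 160 + 153
= 313
Total weight = 5
Weighted avg = 313/5
= 62.60

62.60


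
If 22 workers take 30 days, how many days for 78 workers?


Inverse proportion: x × y = constant
k = 22 × 30 = 660
y₂ = k / 78 = 660 / 78
= 8.46

8.46


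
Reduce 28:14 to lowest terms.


GCD(28, 14) = 14
28/14 : 14/14
= 2:1

2:1


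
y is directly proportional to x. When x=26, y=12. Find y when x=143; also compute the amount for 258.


Direct proportion: y/x = constant
k = 12/26 ≈ 0.4615
y at x=143: k × 143 = 12 × 143 / 26 = 1716/26 = 66.00
y at x=258: k × 258 = 12 × 258 / 26 = 3096/26 ≈ 119.08
= 66.00 and 119.08

66.00 and 119.08


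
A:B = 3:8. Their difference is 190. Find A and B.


Let A = 3k, B = 8k.
8k - 3k = 190
5k = 190 → k = 190/5 = 38
A = 3×38 = 114, B = 8×38 = 304
= A = 114, B = 304

A = 114, B = 304


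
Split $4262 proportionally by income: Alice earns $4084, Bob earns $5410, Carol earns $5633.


Total income = 4084 + 5410 + 5633 = $15127
Alice: $4262 × 4084/15127 = $1150.66
Bob: $4262 × 5410/15127 = $1524.26
Carol: $4262 × 5633/15127 = $1587.09
= Alice: $1150.66, Bob: $1524.26, Carol: $1587.09

Alice: $1150.66, Bob: $1524.26, Carol: $1587.09


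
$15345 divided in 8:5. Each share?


Total parts = 8 + 5 = 13
Part 1: 15345 × 8/13 = 9443.08
Part 2: 15345 × 5/13 = 5901.92
= Part 1: $9443.08, Part 2: $5901.92

Part 1: $9443.08, Part 2: $5901.92


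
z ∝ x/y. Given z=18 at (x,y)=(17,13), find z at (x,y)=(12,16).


z = k·x/y
Solve for k using the known point: k = z·y/x = 18×13/17 = 234/17 ≈ 13.7647
Now evaluate at x=12, y=16:
z = k × 12 / 16 = (234 × 12) / (17 × 16) = 2808/272
≈ 10.3235

10.3235


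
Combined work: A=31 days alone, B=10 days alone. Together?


Rate of A = 1/31 per day
Rate of B = 1/10 per day
Combined rate = 1/31 + 1/10 = 41/310 ≈ 0.1323 per day
Days = 1 / combined rate = 310/41
≈ 7.56 days

7.56 days


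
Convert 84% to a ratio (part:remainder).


84% means 84 parts out of 100; remainder = 16
Part : remainder = 84:16
GCD = 4
= 21:4

21:4


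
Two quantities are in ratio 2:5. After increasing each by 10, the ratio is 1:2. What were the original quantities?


Let A = 2k, B = 5k.
(2k + 10) / (5k + 10) = 1/2
Cross-multiply: 2(2k + 10) = 1(5k + 10)
4k + 20 = 5k + 10
4k - 5k = 10 - 20
-1k = -10
k = -10/-1 = 10
A = 2×10 = 20, B = 5×10 = 50
= A = 20, B = 50

A = 20, B = 50


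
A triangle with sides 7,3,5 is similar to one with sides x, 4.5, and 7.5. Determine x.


Scale factor = 4.5/3 = 1.5
Missing side = 7 × 1.5
= 10.5

10.5


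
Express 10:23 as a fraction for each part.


Total parts = 10 + 23 = 33
First part: 10/33 = 10/33
Second part: 23/33 = 23/33
= 10/33 and 23/33

10/33 and 23/33


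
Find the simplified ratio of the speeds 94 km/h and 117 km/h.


Ratio = 94:117
GCD = 1
Simplified = 94:117
Time ratio (same distance) = 117:94
Speed ratio = 94:117

94:117


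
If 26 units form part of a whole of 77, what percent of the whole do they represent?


Percentage = (part / whole) × 100
= (26 / 77) × 100
≈ 33.77%

33.77%


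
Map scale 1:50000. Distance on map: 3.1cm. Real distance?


Real distance = map distance × scale
= 3.1cm × 50000
= 155000 cm = 1550.0 m
= 1.550 km

1.550 km


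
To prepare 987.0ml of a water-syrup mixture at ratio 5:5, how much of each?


Total parts = 5 + 5 = 10
water: 987.0 × 5/10 = 493.5ml
syrup: 987.0 × 5/10 = 493.5ml
= 493.5ml and 493.5ml

493.5ml and 493.5ml


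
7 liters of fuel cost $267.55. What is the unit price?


Unit rate = total / quantity
= 267.55 / 7
= $38.22 per unit

$38.22 per unit


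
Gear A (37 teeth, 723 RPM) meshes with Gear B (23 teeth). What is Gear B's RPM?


Gear ratio = 37:23 = 37:23
RPM_B = RPM_A × (teeth_A / teeth_B)
= 723 × (37/23)
= 1163.1 RPM

1163.1 RPM


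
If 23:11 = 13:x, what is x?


Cross multiply: 23 × x = 11 × 13
23x = 143
x = 143 / 23
= 6.22

6.22


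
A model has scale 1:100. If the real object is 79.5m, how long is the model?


Model size = real / scale
= 79.5 / 100
= 0.7950 m

0.7950 m


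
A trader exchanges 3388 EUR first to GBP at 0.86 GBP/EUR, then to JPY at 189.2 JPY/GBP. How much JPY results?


Step 1: 3388 EUR × 0.86 = 2913.68 GBP
Step 2: 2913.68 GBP × 189.2 = 551268.26 JPY
Implied rate EUR→JPY = 0.86 × 189.2 = 162.7120
= 551268.26 JPY

551268.26 JPY


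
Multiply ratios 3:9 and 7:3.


Compound ratio = (3×7) : (9×3)
= 21:27
GCD = 3
= 7:9

7:9


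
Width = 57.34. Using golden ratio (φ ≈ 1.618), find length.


φ = (1 + √5) / 2 ≈ 1.618
Length = width × φ = 57.34 × 1.618 = 92.77612
≈ 92.78

92.78


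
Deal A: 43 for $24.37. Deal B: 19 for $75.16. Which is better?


Deal A: $24.37/43 = $0.5667/unit
Deal B: $75.16/19 = $3.9558/unit
A is cheaper per unit
= Deal A

Deal A


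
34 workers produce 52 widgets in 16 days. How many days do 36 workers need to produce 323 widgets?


Days ∝ work / workers, so d₂ = d₁ × (m₁/m₂) × (w₂/w₁)
Workers factor (inverse): 34/36 ≈ 0.9444
Work factor (direct): 323/52 ≈ 6.2115
d₂ = 16 × 34/36 × 323/52 = (16 × 34 × 323) / (36 × 52) = 175712/1872
≈ 93.86 days

93.86 days


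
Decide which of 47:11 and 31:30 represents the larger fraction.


47/11 = 4.2727
31/30 = 1.0333
4.2727 > 1.0333, so 47:11 is greater
= 47:11

47:11


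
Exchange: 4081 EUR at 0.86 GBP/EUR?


Amount × rate = 4081 × 0.86
= 3509.66 GBP

3509.66 GBP


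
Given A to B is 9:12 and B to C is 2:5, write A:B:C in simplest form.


Match B: multiply A:B by 2 → 18:24
Multiply B:C by 12 → 24:60
Combined: 18:24:60
GCD = 6
= 3:4:10

3:4:10


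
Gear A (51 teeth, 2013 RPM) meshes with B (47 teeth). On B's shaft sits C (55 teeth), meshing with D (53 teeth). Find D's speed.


Stage 1: RPM_B = RPM_A × t_A/t_B = 2013 × 51/47 = 102663/47 ≈ 2184.32
B and C share a shaft → RPM_C = RPM_B
Stage 2: RPM_D = RPM_C × t_C/t_D = RPM_A × (t_A×t_C)/(t_B×t_D)
Overall ratio = (51×55)/(47×53) = 2805/2491
RPM_D = 2013 × 2805/2491 = 5646465/2491
≈ 2266.75 RPM

2266.75 RPM
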